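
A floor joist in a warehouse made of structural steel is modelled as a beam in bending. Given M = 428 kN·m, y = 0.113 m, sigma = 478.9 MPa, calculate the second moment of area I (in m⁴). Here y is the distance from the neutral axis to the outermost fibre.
Model: a beam in bending, so sigma = (M·y) / I.
Solve for I: I = (M·y) / sigma.
Convert to SI units:
  M = 428 kN·m = 428000 N·m
  sigma = 478.9 MPa = 4.789 × 10⁸ Pa
Substitute:
  I = (428000 × 0.113) / (4.789 × 10⁸)
  I = 0.000101 m⁴
Final answer: I = 0.000101 m⁴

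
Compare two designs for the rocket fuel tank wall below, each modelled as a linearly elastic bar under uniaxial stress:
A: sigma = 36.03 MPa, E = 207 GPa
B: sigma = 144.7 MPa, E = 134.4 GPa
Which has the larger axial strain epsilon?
Model: a linearly elastic bar under uniaxial stress, so epsilon = sigma / E (SI units).
  A: epsilon = (3.603 × 10⁷) / (2.07 × 10¹¹) = 0.0001741
  B: epsilon = (1.447 × 10⁸) / (1.344 × 10¹¹) = 0.001077
0.001077 > 0.0001741, so B is larger.
Final answer: B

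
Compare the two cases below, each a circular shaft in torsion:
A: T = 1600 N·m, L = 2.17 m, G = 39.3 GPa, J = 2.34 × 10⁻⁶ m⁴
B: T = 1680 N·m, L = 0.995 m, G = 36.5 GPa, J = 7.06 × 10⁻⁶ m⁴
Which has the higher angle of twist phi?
Model: a circular shaft in torsion, so phi = (T·L) / (G·J) (SI units).
  A: phi = (1600 × 2.17) / ((3.93 × 10¹⁰) × (2.34 × 10⁻⁶)) = 0.03775 rad = 2.163°
  B: phi = (1680 × 0.995) / ((3.65 × 10¹⁰) × (7.06 × 10⁻⁶)) = 0.006487 rad = 0.3717°
2.163° > 0.3717°, so A is larger.
Final answer: A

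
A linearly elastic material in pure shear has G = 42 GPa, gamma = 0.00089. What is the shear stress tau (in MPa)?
Model: a linearly elastic material in pure shear, so tau = G·gamma.
Convert to SI units:
  G = 42 GPa = 4.2 × 10¹⁰ Pa
Substitute:
  tau = (4.2 × 10¹⁰) × 0.00089
  tau = 3.738 × 10⁷ Pa
Convert: tau = 3.738 × 10⁷ Pa = 37.38 MPa
Final answer: tau = 37.38 MPa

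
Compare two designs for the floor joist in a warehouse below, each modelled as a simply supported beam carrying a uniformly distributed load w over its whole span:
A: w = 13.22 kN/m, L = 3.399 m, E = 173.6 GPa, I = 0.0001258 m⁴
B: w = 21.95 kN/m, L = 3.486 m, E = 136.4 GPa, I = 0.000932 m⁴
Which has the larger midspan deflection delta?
Model: a simply supported beam carrying a uniformly distributed load w over its whole span, so delta = (5·w·L^4) / (384·E·I) (SI units).
  A: delta = (5 × 13220 × 3.399^4) / (384 × (1.736 × 10¹¹) × 0.0001258) = 0.001052 m = 1.052 mm
  B: delta = (5 × 21950 × 3.486^4) / (384 × (1.364 × 10¹¹) × 0.000932) = 0.000332 m = 0.332 mm
1.052 mm > 0.332 mm, so A is larger.
Final answer: A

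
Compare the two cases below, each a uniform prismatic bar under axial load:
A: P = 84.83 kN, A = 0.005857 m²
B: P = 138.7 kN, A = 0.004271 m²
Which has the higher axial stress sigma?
Model: a uniform prismatic bar under axial load, so sigma = P / A (SI units).
  A: sigma = 84830 / 0.005857 = 1.448 × 10⁷ Pa = 14.48 MPa
  B: sigma = 138700 / 0.004271 = 3.247 × 10⁷ Pa = 32.47 MPa
32.47 MPa > 14.48 MPa, so B is larger.
Final answer: B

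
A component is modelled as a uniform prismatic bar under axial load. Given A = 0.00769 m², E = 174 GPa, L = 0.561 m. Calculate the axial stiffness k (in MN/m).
Model: a uniform prismatic bar under axial load, so k = (A·E) / L.
Convert to SI units:
  E = 174 GPa = 1.74 × 10¹¹ Pa
Substitute:
  k = (0.00769 × (1.74 × 10¹¹)) / 0.561
  k = 2.385 × 10⁹ N/m
Convert: k = 2.385 × 10⁹ N/m = 2385 MN/m
Final answer: k = 2385 MN/m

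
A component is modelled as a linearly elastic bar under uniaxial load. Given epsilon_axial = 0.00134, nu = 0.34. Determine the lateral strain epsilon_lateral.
Model: a linearly elastic bar under uniaxial load, so epsilon_lateral = -nu·epsilon_axial.
Substitute:
  epsilon_lateral = -(0.34 × 0.00134)
  epsilon_lateral = -0.0004556
Final answer: epsilon_lateral = -0.0004556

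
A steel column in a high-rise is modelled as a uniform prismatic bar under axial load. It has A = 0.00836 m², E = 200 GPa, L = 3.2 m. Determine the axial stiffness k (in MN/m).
Model: a uniform prismatic bar under axial load, so k = (A·E) / L.
Convert to SI units:
  E = 200 GPa = 2 × 10¹¹ Pa
Substitute:
  k = (0.00836 × (2 × 10¹¹)) / 3.2
  k = 5.225 × 10⁸ N/m
Convert: k = 5.225 × 10⁸ N/m = 522.5 MN/m
Final answer: k = 522.5 MN/m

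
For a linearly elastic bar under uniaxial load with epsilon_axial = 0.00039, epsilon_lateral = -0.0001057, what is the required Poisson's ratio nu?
Model: a linearly elastic bar under uniaxial load, so epsilon_lateral = -nu·epsilon_axial.
Solve for nu: nu = -epsilon_lateral / epsilon_axial.
Substitute:
  nu = -(-0.0001057) / 0.00039
  nu = 0.271
Final answer: nu = 0.271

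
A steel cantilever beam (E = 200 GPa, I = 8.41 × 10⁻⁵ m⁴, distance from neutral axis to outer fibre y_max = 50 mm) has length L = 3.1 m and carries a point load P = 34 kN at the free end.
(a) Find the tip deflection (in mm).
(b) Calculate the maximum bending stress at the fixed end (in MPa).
(a) Tip deflection of a cantilever with an end point load: δ = P·L^3 / (3·E·I). Convert P = 34 kN = 34000 N, E = 200 GPa = 2 × 10¹¹ Pa.
  δ = (34000 × 3.1^3) / (3 × (2 × 10¹¹) × (8.41 × 10⁻⁵)) = 0.02007 m = 20.07 mm
(b) Maximum bending moment at the fixed end: M = P·L = 34000 × 3.1 = 105400 N·m. Convert y_max = 50 mm = 0.05 m.
  σ = M·y_max / I = (105400 × 0.05) / (8.41 × 10⁻⁵) = 6.266 × 10⁷ Pa = 62.66 MPa
Final answer: (a) δ = 20.07 mm, (b) σ = 62.66 MPa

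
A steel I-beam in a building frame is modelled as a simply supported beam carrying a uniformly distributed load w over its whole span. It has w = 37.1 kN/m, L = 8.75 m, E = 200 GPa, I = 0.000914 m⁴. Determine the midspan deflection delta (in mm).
Model: a simply supported beam carrying a uniformly distributed load w over its whole span, so delta = (5·w·L^4) / (384·E·I).
Convert to SI units:
  w = 37.1 kN/m = 37100 N/m
  E = 200 GPa = 2 × 10¹¹ Pa
Substitute:
  delta = (5 × 37100 × 8.75^4) / (384 × (2 × 10¹¹) × 0.000914)
  delta = 0.01549 m
Convert: delta = 0.01549 m = 15.49 mm
Final answer: delta = 15.49 mm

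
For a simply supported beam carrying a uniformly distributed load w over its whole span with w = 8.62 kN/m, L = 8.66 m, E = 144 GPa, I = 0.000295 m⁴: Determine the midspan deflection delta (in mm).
Model: a simply supported beam carrying a uniformly distributed load w over its whole span, so delta = (5·w·L^4) / (384·E·I).
Convert to SI units:
  w = 8.62 kN/m = 8620 N/m
  E = 144 GPa = 1.44 × 10¹¹ Pa
Substitute:
  delta = (5 × 8620 × 8.66^4) / (384 × (1.44 × 10¹¹) × 0.000295)
  delta = 0.01486 m
Convert: delta = 0.01486 m = 14.86 mm
Final answer: delta = 14.86 mm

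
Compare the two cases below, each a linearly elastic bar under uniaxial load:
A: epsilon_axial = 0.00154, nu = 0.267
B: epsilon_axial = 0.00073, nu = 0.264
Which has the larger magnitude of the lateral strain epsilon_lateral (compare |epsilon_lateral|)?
Model: a linearly elastic bar under uniaxial load, so epsilon_lateral = -nu·epsilon_axial (SI units).
  A: epsilon_lateral = -(0.267 × 0.00154) = -0.0004112
  B: epsilon_lateral = -(0.264 × 0.00073) = -0.0001927
|epsilon_lateral|: A = 0.0004112, B = 0.0001927, so A is larger in magnitude.
Final answer: A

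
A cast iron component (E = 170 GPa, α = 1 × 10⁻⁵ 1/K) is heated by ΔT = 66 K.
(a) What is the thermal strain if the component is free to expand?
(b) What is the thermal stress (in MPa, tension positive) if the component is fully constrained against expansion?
(a) Free thermal strain ε_th = α·ΔT = (1 × 10⁻⁵) × 66 = 0.00066
(b) Fully constrained, the expansion is suppressed, so σ = -E·α·ΔT. Convert E = 170 GPa = 1.7 × 10¹¹ Pa.
  σ = -(1.7 × 10¹¹) × (1 × 10⁻⁵) × 66 = -1.122 × 10⁸ Pa = -112.2 MPa (compressive)
Final answer: (a) ε_th = 0.00066, (b) σ = -112.2 MPa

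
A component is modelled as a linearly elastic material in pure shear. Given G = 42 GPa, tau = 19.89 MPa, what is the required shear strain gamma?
Model: a linearly elastic material in pure shear, so tau = G·gamma.
Solve for gamma: gamma = tau / G.
Convert to SI units:
  G = 42 GPa = 4.2 × 10¹⁰ Pa
  tau = 19.89 MPa = 1.989 × 10⁷ Pa
Substitute:
  gamma = (1.989 × 10⁷) / (4.2 × 10¹⁰)
  gamma = 0.0004736
Final answer: gamma = 0.0004736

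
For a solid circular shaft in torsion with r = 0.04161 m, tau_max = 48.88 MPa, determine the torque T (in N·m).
Model: a solid circular shaft in torsion, so tau_max = (2·T) / (π·r^3).
Solve for T: T = (π·tau_max·r^3) / 2.
Convert to SI units:
  tau_max = 48.88 MPa = 4.888 × 10⁷ Pa
Substitute:
  T = (π × (4.888 × 10⁷) × 0.04161^3) / 2
  T = 5532 N·m
Final answer: T = 5532 N·m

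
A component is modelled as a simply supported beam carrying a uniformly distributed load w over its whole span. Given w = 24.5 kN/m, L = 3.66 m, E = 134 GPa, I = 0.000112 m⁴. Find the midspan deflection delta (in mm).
Model: a simply supported beam carrying a uniformly distributed load w over its whole span, so delta = (5·w·L^4) / (384·E·I).
Convert to SI units:
  w = 24.5 kN/m = 24500 N/m
  E = 134 GPa = 1.34 × 10¹¹ Pa
Substitute:
  delta = (5 × 24500 × 3.66^4) / (384 × (1.34 × 10¹¹) × 0.000112)
  delta = 0.003814 m
Convert: delta = 0.003814 m = 3.814 mm
Final answer: delta = 3.814 mm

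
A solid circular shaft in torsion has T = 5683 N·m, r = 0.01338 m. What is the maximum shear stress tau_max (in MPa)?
Model: a solid circular shaft in torsion, so tau_max = (2·T) / (π·r^3).
Substitute:
  tau_max = (2 × 5683) / (π × 0.01338^3)
  tau_max = 1.51 × 10⁹ Pa
Convert: tau_max = 1.51 × 10⁹ Pa = 1510 MPa
Final answer: tau_max = 1510 MPa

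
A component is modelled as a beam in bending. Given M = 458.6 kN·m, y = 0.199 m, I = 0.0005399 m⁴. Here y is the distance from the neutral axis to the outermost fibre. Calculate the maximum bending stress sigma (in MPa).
Model: a beam in bending, so sigma = (M·y) / I.
Convert to SI units:
  M = 458.6 kN·m = 458600 N·m
Substitute:
  sigma = (458600 × 0.199) / 0.0005399
  sigma = 1.69 × 10⁸ Pa
Convert: sigma = 1.69 × 10⁸ Pa = 169 MPa
Final answer: sigma = 169 MPa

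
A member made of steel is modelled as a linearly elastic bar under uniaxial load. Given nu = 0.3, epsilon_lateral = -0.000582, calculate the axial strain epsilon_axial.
Model: a linearly elastic bar under uniaxial load, so epsilon_lateral = -nu·epsilon_axial.
Solve for epsilon_axial: epsilon_axial = -epsilon_lateral / nu.
Substitute:
  epsilon_axial = -(-0.000582) / 0.3
  epsilon_axial = 0.00194
Final answer: epsilon_axial = 0.00194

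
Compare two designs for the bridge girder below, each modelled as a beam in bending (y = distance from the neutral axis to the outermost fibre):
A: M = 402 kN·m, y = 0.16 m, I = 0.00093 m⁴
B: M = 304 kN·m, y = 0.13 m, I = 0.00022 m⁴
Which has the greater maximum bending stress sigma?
Model: a beam in bending (y = distance from the neutral axis to the outermost fibre), so sigma = (M·y) / I (SI units).
  A: sigma = (402000 × 0.16) / 0.00093 = 6.916 × 10⁷ Pa = 69.16 MPa
  B: sigma = (304000 × 0.13) / 0.00022 = 1.796 × 10⁸ Pa = 179.6 MPa
179.6 MPa > 69.16 MPa, so B is larger.
Final answer: B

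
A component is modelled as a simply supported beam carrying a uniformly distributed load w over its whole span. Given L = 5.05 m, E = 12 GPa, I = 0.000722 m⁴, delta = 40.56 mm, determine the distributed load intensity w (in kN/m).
Model: a simply supported beam carrying a uniformly distributed load w over its whole span, so delta = (5·w·L^4) / (384·E·I).
Solve for w: w = (384·delta·E·I) / (5·L^4).
Convert to SI units:
  E = 12 GPa = 1.2 × 10¹⁰ Pa
  delta = 40.56 mm = 0.04056 m
Substitute:
  w = (384 × 0.04056 × (1.2 × 10¹⁰) × 0.000722) / (5 × 5.05^4)
  w = 41500 N/m
Convert: w = 41500 N/m = 41.5 kN/m
Final answer: w = 41.5 kN/m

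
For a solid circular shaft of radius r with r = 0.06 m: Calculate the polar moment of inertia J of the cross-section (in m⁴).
Model: a solid circular shaft of radius r, so J = (π·r^4) / 2.
Substitute:
  J = (π × 0.06^4) / 2
  J = 2.036 × 10⁻⁵ m⁴
Final answer: J = 2.036 × 10⁻⁵ m⁴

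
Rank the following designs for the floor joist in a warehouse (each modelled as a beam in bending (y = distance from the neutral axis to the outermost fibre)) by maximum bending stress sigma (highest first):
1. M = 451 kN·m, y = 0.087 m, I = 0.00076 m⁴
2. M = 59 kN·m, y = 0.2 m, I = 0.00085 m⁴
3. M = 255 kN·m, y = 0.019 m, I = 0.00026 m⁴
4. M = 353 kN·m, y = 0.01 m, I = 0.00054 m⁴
Model: a beam in bending (y = distance from the neutral axis to the outermost fibre), so sigma = (M·y) / I (SI units).
  Case 1: sigma = (451000 × 0.087) / 0.00076 = 5.163 × 10⁷ Pa = 51.63 MPa
  Case 2: sigma = (59000 × 0.2) / 0.00085 = 1.388 × 10⁷ Pa = 13.88 MPa
  Case 3: sigma = (255000 × 0.019) / 0.00026 = 1.863 × 10⁷ Pa = 18.63 MPa
  Case 4: sigma = (353000 × 0.01) / 0.00054 = 6.537 × 10⁶ Pa = 6.537 MPa
Ordering: 51.63 MPa (case 1) > 18.63 MPa (case 3) > 13.88 MPa (case 2) > 6.537 MPa (case 4)
Final answer: 1, 3, 2, 4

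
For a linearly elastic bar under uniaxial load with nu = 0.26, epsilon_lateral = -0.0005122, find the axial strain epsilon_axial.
Model: a linearly elastic bar under uniaxial load, so epsilon_lateral = -nu·epsilon_axial.
Solve for epsilon_axial: epsilon_axial = -epsilon_lateral / nu.
Substitute:
  epsilon_axial = -(-0.0005122) / 0.26
  epsilon_axial = 0.00197
Final answer: epsilon_axial = 0.00197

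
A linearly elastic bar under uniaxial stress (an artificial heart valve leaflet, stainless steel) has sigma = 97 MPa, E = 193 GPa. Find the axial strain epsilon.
Model: a linearly elastic bar under uniaxial stress, so epsilon = sigma / E.
Convert to SI units:
  sigma = 97 MPa = 9.7 × 10⁷ Pa
  E = 193 GPa = 1.93 × 10¹¹ Pa
Substitute:
  epsilon = (9.7 × 10⁷) / (1.93 × 10¹¹)
  epsilon = 0.0005026
Final answer: epsilon = 0.0005026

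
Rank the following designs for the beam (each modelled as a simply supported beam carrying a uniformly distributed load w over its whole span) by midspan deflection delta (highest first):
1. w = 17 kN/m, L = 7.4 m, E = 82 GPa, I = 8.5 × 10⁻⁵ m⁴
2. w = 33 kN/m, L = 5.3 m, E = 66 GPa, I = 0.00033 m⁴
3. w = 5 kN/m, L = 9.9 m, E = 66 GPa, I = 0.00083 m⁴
Model: a simply supported beam carrying a uniformly distributed load w over its whole span, so delta = (5·w·L^4) / (384·E·I) (SI units).
  Case 1: delta = (5 × 17000 × 7.4^4) / (384 × (8.2 × 10¹⁰) × (8.5 × 10⁻⁵)) = 0.09523 m = 95.23 mm
  Case 2: delta = (5 × 33000 × 5.3^4) / (384 × (6.6 × 10¹⁰) × 0.00033) = 0.01557 m = 15.57 mm
  Case 3: delta = (5 × 5000 × 9.9^4) / (384 × (6.6 × 10¹⁰) × 0.00083) = 0.01142 m = 11.42 mm
Ordering: 95.23 mm (case 1) > 15.57 mm (case 2) > 11.42 mm (case 3)
Final answer: 1, 2, 3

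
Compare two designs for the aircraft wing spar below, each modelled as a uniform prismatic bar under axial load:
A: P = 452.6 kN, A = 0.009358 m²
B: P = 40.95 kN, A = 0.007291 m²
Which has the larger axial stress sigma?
Model: a uniform prismatic bar under axial load, so sigma = P / A (SI units).
  A: sigma = 452600 / 0.009358 = 4.837 × 10⁷ Pa = 48.37 MPa
  B: sigma = 40950 / 0.007291 = 5.617 × 10⁶ Pa = 5.617 MPa
48.37 MPa > 5.617 MPa, so A is larger.
Final answer: A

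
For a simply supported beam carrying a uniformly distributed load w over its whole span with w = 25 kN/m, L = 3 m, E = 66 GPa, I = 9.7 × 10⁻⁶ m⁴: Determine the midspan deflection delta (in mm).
Model: a simply supported beam carrying a uniformly distributed load w over its whole span, so delta = (5·w·L^4) / (384·E·I).
Convert to SI units:
  w = 25 kN/m = 25000 N/m
  E = 66 GPa = 6.6 × 10¹⁰ Pa
Substitute:
  delta = (5 × 25000 × 3^4) / (384 × (6.6 × 10¹⁰) × (9.7 × 10⁻⁶))
  delta = 0.04119 m
Convert: delta = 0.04119 m = 41.19 mm
Final answer: delta = 41.19 mm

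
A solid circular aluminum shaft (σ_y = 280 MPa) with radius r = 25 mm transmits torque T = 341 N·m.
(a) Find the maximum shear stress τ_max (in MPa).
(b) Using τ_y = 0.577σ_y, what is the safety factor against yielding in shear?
(a) For a solid circular shaft, τ_max = T·r/J with J = π·r^4/2, i.e. τ_max = 2·T / (π·r^3). Convert r = 25 mm = 0.025 m.
  τ_max = (2 × 341) / (π × 0.025^3) = 1.389 × 10⁷ Pa = 13.89 MPa
(b) τ_y = 0.577 × 280 = 161.56 MPa
  SF = τ_y/τ_max = 161.56 / 13.89 = 11.63
Final answer: (a) τ_max = 13.89 MPa, (b) SF = 11.63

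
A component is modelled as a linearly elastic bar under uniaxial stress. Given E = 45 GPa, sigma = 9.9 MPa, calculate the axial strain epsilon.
Model: a linearly elastic bar under uniaxial stress, so sigma = E·epsilon.
Solve for epsilon: epsilon = sigma / E.
Convert to SI units:
  E = 45 GPa = 4.5 × 10¹⁰ Pa
  sigma = 9.9 MPa = 9.9 × 10⁶ Pa
Substitute:
  epsilon = (9.9 × 10⁶) / (4.5 × 10¹⁰)
  epsilon = 0.00022
Final answer: epsilon = 0.00022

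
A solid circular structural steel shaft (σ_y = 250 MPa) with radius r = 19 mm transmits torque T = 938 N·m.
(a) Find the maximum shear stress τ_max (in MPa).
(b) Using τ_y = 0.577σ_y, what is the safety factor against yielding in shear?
(a) For a solid circular shaft, τ_max = T·r/J with J = π·r^4/2, i.e. τ_max = 2·T / (π·r^3). Convert r = 19 mm = 0.019 m.
  τ_max = (2 × 938) / (π × 0.019^3) = 8.706 × 10⁷ Pa = 87.06 MPa
(b) τ_y = 0.577 × 250 = 144.25 MPa
  SF = τ_y/τ_max = 144.25 / 87.06 = 1.657
Final answer: (a) τ_max = 87.06 MPa, (b) SF = 1.657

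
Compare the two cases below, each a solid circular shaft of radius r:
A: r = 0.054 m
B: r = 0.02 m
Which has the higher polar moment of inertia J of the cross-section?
Model: a solid circular shaft of radius r, so J = (π·r^4) / 2 (SI units).
  A: J = (π × 0.054^4) / 2 = 1.336 × 10⁻⁵ m⁴
  B: J = (π × 0.02^4) / 2 = 2.513 × 10⁻⁷ m⁴
1.336 × 10⁻⁵ m⁴ > 2.513 × 10⁻⁷ m⁴, so A is larger.
Final answer: A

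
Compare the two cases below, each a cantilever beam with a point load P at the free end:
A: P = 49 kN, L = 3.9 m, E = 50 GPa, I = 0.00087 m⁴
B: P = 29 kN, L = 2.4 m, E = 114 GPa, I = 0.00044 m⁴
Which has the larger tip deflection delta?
Model: a cantilever beam with a point load P at the free end, so delta = (P·L^3) / (3·E·I) (SI units).
  A: delta = (49000 × 3.9^3) / (3 × (5 × 10¹⁰) × 0.00087) = 0.02227 m = 22.27 mm
  B: delta = (29000 × 2.4^3) / (3 × (1.14 × 10¹¹) × 0.00044) = 0.002664 m = 2.664 mm
22.27 mm > 2.664 mm, so A is larger.
Final answer: A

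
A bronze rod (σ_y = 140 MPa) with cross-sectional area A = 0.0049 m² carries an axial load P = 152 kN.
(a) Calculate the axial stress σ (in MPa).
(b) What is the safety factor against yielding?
(a) Axial stress σ = P/A. Convert P = 152 kN = 152000 N.
  σ = 152000 / 0.0049 = 3.102 × 10⁷ Pa = 31.02 MPa
(b) Safety factor SF = σ_y/σ = 140 / 31.02 = 4.513
Final answer: (a) σ = 31.02 MPa, (b) SF = 4.513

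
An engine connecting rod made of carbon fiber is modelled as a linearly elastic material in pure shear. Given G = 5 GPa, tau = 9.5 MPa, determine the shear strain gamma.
Model: a linearly elastic material in pure shear, so tau = G·gamma.
Solve for gamma: gamma = tau / G.
Convert to SI units:
  G = 5 GPa = 5 × 10⁹ Pa
  tau = 9.5 MPa = 9.5 × 10⁶ Pa
Substitute:
  gamma = (9.5 × 10⁶) / (5 × 10⁹)
  gamma = 0.0019
Final answer: gamma = 0.0019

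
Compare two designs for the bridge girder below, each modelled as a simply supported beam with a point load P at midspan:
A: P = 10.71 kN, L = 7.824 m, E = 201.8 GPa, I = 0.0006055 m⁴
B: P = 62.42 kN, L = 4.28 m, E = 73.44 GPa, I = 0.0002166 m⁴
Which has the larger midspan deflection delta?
Model: a simply supported beam with a point load P at midspan, so delta = (P·L^3) / (48·E·I) (SI units).
  A: delta = (10710 × 7.824^3) / (48 × (2.018 × 10¹¹) × 0.0006055) = 0.0008746 m = 0.8746 mm
  B: delta = (62420 × 4.28^3) / (48 × (7.344 × 10¹⁰) × 0.0002166) = 0.006409 m = 6.409 mm
6.409 mm > 0.8746 mm, so B is larger.
Final answer: B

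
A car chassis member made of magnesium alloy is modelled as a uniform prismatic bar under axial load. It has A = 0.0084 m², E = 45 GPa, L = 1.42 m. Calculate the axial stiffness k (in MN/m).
Model: a uniform prismatic bar under axial load, so k = (A·E) / L.
Convert to SI units:
  E = 45 GPa = 4.5 × 10¹⁰ Pa
Substitute:
  k = (0.0084 × (4.5 × 10¹⁰)) / 1.42
  k = 2.662 × 10⁸ N/m
Convert: k = 2.662 × 10⁸ N/m = 266.2 MN/m
Final answer: k = 266.2 MN/m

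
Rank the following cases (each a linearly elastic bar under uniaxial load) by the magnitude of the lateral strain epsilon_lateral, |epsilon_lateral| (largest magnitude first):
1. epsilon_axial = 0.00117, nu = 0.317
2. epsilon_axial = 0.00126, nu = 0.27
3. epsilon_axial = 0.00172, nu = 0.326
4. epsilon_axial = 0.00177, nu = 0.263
Model: a linearly elastic bar under uniaxial load, so epsilon_lateral = -nu·epsilon_axial (SI units).
  Case 1: epsilon_lateral = -(0.317 × 0.00117) = -0.0003709
  Case 2: epsilon_lateral = -(0.27 × 0.00126) = -0.0003402
  Case 3: epsilon_lateral = -(0.326 × 0.00172) = -0.0005607
  Case 4: epsilon_lateral = -(0.263 × 0.00177) = -0.0004655
Ordering by |epsilon_lateral|: 0.0005607 (case 3) > 0.0004655 (case 4) > 0.0003709 (case 1) > 0.0003402 (case 2)
Final answer: 3, 4, 1, 2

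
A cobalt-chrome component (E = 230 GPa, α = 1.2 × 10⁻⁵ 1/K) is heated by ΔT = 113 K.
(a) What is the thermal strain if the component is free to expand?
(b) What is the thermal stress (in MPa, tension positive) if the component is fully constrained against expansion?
(a) Free thermal strain ε_th = α·ΔT = (1.2 × 10⁻⁵) × 113 = 0.001356
(b) Fully constrained, the expansion is suppressed, so σ = -E·α·ΔT. Convert E = 230 GPa = 2.3 × 10¹¹ Pa.
  σ = -(2.3 × 10¹¹) × (1.2 × 10⁻⁵) × 113 = -3.119 × 10⁸ Pa = -311.9 MPa (compressive)
Final answer: (a) ε_th = 0.001356, (b) σ = -311.9 MPa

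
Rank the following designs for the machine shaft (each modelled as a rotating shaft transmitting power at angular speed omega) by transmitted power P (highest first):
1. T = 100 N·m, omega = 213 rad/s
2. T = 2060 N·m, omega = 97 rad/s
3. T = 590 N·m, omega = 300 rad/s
Model: a rotating shaft transmitting power at angular speed omega, so P = T·omega (SI units).
  Case 1: P = 100 × 213 = 21300 W = 21.3 kW
  Case 2: P = 2060 × 97 = 199800 W = 199.8 kW
  Case 3: P = 590 × 300 = 177000 W = 177 kW
Ordering: 199.8 kW (case 2) > 177 kW (case 3) > 21.3 kW (case 1)
Final answer: 2, 3, 1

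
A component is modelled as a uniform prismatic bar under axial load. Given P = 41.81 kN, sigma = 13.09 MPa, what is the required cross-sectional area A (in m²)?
Model: a uniform prismatic bar under axial load, so sigma = P / A.
Solve for A: A = P / sigma.
Convert to SI units:
  P = 41.81 kN = 41810 N
  sigma = 13.09 MPa = 1.309 × 10⁷ Pa
Substitute:
  A = 41810 / (1.309 × 10⁷)
  A = 0.003194 m²
Final answer: A = 0.003194 m²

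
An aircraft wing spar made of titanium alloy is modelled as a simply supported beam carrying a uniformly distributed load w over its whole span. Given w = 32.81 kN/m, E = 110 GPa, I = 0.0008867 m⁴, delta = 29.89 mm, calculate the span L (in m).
Model: a simply supported beam carrying a uniformly distributed load w over its whole span, so delta = (5·w·L^4) / (384·E·I).
Solve for L: L = ((384·delta·E·I) / (5·w))^(1/4).
Convert to SI units:
  w = 32.81 kN/m = 32810 N/m
  E = 110 GPa = 1.1 × 10¹¹ Pa
  delta = 29.89 mm = 0.02989 m
Substitute:
  L = ((384 × 0.02989 × (1.1 × 10¹¹) × 0.0008867) / (5 × 32810))^(1/4)
  L = 9.089 m
Final answer: L = 9.089 m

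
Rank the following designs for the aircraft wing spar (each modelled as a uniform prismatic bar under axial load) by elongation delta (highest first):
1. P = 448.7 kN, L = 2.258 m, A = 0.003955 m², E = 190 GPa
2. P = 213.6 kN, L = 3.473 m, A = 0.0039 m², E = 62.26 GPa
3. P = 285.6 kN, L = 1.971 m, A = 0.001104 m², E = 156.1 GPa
Model: a uniform prismatic bar under axial load, so delta = (P·L) / (A·E) (SI units).
  Case 1: delta = (448700 × 2.258) / (0.003955 × (1.9 × 10¹¹)) = 0.001348 m = 1.348 mm
  Case 2: delta = (213600 × 3.473) / (0.0039 × (6.226 × 10¹⁰)) = 0.003055 m = 3.055 mm
  Case 3: delta = (285600 × 1.971) / (0.001104 × (1.561 × 10¹¹)) = 0.003266 m = 3.266 mm
Ordering: 3.266 mm (case 3) > 3.055 mm (case 2) > 1.348 mm (case 1)
Final answer: 3, 2, 1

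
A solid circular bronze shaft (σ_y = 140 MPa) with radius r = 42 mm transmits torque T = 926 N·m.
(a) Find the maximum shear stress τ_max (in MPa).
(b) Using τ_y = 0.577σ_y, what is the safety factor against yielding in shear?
(a) For a solid circular shaft, τ_max = T·r/J with J = π·r^4/2, i.e. τ_max = 2·T / (π·r^3). Convert r = 42 mm = 0.042 m.
  τ_max = (2 × 926) / (π × 0.042^3) = 7.957 × 10⁶ Pa = 7.957 MPa
(b) τ_y = 0.577 × 140 = 80.78 MPa
  SF = τ_y/τ_max = 80.78 / 7.957 = 10.15
Final answer: (a) τ_max = 7.957 MPa, (b) SF = 10.15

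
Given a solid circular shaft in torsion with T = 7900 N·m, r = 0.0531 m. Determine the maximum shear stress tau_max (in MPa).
Model: a solid circular shaft in torsion, so tau_max = (2·T) / (π·r^3).
Substitute:
  tau_max = (2 × 7900) / (π × 0.0531^3)
  tau_max = 3.359 × 10⁷ Pa
Convert: tau_max = 3.359 × 10⁷ Pa = 33.59 MPa
Final answer: tau_max = 33.59 MPa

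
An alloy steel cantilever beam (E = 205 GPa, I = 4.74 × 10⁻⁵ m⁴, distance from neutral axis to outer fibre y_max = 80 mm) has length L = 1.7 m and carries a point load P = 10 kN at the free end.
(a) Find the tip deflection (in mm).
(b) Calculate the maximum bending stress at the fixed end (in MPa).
(a) Tip deflection of a cantilever with an end point load: δ = P·L^3 / (3·E·I). Convert P = 10 kN = 10000 N, E = 205 GPa = 2.05 × 10¹¹ Pa.
  δ = (10000 × 1.7^3) / (3 × (2.05 × 10¹¹) × (4.74 × 10⁻⁵)) = 0.001685 m = 1.685 mm
(b) Maximum bending moment at the fixed end: M = P·L = 10000 × 1.7 = 17000 N·m. Convert y_max = 80 mm = 0.08 m.
  σ = M·y_max / I = (17000 × 0.08) / (4.74 × 10⁻⁵) = 2.869 × 10⁷ Pa = 28.69 MPa
Final answer: (a) δ = 1.685 mm, (b) σ = 28.69 MPa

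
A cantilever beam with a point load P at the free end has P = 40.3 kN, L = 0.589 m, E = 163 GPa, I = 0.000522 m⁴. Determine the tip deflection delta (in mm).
Model: a cantilever beam with a point load P at the free end, so delta = (P·L^3) / (3·E·I).
Convert to SI units:
  P = 40.3 kN = 40300 N
  E = 163 GPa = 1.63 × 10¹¹ Pa
Substitute:
  delta = (40300 × 0.589^3) / (3 × (1.63 × 10¹¹) × 0.000522)
  delta = 3.226 × 10⁻⁵ m
Convert: delta = 3.226 × 10⁻⁵ m = 0.03226 mm
Final answer: delta = 0.03226 mm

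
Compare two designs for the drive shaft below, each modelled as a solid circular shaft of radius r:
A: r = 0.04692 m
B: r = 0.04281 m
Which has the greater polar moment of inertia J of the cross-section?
Model: a solid circular shaft of radius r, so J = (π·r^4) / 2 (SI units).
  A: J = (π × 0.04692^4) / 2 = 7.613 × 10⁻⁶ m⁴
  B: J = (π × 0.04281^4) / 2 = 5.276 × 10⁻⁶ m⁴
7.613 × 10⁻⁶ m⁴ > 5.276 × 10⁻⁶ m⁴, so A is larger.
Final answer: A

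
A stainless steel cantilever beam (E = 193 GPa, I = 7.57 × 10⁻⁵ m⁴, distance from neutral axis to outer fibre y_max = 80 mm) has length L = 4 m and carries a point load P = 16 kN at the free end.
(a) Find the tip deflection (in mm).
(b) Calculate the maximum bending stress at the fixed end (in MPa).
(a) Tip deflection of a cantilever with an end point load: δ = P·L^3 / (3·E·I). Convert P = 16 kN = 16000 N, E = 193 GPa = 1.93 × 10¹¹ Pa.
  δ = (16000 × 4^3) / (3 × (1.93 × 10¹¹) × (7.57 × 10⁻⁵)) = 0.02336 m = 23.36 mm
(b) Maximum bending moment at the fixed end: M = P·L = 16000 × 4 = 64000 N·m. Convert y_max = 80 mm = 0.08 m.
  σ = M·y_max / I = (64000 × 0.08) / (7.57 × 10⁻⁵) = 6.764 × 10⁷ Pa = 67.64 MPa
Final answer: (a) δ = 23.36 mm, (b) σ = 67.64 MPa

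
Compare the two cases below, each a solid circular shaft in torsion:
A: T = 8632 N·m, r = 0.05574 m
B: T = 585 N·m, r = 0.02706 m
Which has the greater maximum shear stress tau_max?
Model: a solid circular shaft in torsion, so tau_max = (2·T) / (π·r^3) (SI units).
  A: tau_max = (2 × 8632) / (π × 0.05574^3) = 3.173 × 10⁷ Pa = 31.73 MPa
  B: tau_max = (2 × 585) / (π × 0.02706^3) = 1.88 × 10⁷ Pa = 18.8 MPa
31.73 MPa > 18.8 MPa, so A is larger.
Final answer: A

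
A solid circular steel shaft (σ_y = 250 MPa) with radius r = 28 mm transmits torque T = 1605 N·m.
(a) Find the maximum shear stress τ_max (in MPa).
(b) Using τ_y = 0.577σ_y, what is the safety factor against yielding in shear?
(a) For a solid circular shaft, τ_max = T·r/J with J = π·r^4/2, i.e. τ_max = 2·T / (π·r^3). Convert r = 28 mm = 0.028 m.
  τ_max = (2 × 1605) / (π × 0.028^3) = 4.655 × 10⁷ Pa = 46.55 MPa
(b) τ_y = 0.577 × 250 = 144.25 MPa
  SF = τ_y/τ_max = 144.25 / 46.55 = 3.099
Final answer: (a) τ_max = 46.55 MPa, (b) SF = 3.099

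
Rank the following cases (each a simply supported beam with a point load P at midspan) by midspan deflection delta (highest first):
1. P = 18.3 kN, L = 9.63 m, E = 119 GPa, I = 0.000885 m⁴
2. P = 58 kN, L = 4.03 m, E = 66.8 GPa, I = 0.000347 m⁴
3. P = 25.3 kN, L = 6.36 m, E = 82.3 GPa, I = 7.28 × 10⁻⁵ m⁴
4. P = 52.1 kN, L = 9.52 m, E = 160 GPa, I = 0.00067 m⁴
Model: a simply supported beam with a point load P at midspan, so delta = (P·L^3) / (48·E·I) (SI units).
  Case 1: delta = (18300 × 9.63^3) / (48 × (1.19 × 10¹¹) × 0.000885) = 0.003233 m = 3.233 mm
  Case 2: delta = (58000 × 4.03^3) / (48 × (6.68 × 10¹⁰) × 0.000347) = 0.003412 m = 3.412 mm
  Case 3: delta = (25300 × 6.36^3) / (48 × (8.23 × 10¹⁰) × (7.28 × 10⁻⁵)) = 0.02263 m = 22.63 mm
  Case 4: delta = (52100 × 9.52^3) / (48 × (1.6 × 10¹¹) × 0.00067) = 0.008736 m = 8.736 mm
Ordering: 22.63 mm (case 3) > 8.736 mm (case 4) > 3.412 mm (case 2) > 3.233 mm (case 1)
Final answer: 3, 4, 2, 1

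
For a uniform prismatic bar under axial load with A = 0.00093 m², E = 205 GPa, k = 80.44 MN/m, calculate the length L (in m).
Model: a uniform prismatic bar under axial load, so k = (A·E) / L.
Solve for L: L = (A·E) / k.
Convert to SI units:
  E = 205 GPa = 2.05 × 10¹¹ Pa
  k = 80.44 MN/m = 8.044 × 10⁷ N/m
Substitute:
  L = (0.00093 × (2.05 × 10¹¹)) / (8.044 × 10⁷)
  L = 2.37 m
Final answer: L = 2.37 m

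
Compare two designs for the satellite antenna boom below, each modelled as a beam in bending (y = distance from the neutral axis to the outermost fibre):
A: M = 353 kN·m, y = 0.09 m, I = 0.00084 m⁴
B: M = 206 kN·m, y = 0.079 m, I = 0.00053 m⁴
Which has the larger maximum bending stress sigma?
Model: a beam in bending (y = distance from the neutral axis to the outermost fibre), so sigma = (M·y) / I (SI units).
  A: sigma = (353000 × 0.09) / 0.00084 = 3.782 × 10⁷ Pa = 37.82 MPa
  B: sigma = (206000 × 0.079) / 0.00053 = 3.071 × 10⁷ Pa = 30.71 MPa
37.82 MPa > 30.71 MPa, so A is larger.
Final answer: A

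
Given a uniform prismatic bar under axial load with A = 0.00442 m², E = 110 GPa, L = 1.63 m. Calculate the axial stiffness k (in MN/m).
Model: a uniform prismatic bar under axial load, so k = (A·E) / L.
Convert to SI units:
  E = 110 GPa = 1.1 × 10¹¹ Pa
Substitute:
  k = (0.00442 × (1.1 × 10¹¹)) / 1.63
  k = 2.983 × 10⁸ N/m
Convert: k = 2.983 × 10⁸ N/m = 298.3 MN/m
Final answer: k = 298.3 MN/m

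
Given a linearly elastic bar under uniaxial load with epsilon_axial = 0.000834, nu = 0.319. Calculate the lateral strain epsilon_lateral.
Model: a linearly elastic bar under uniaxial load, so epsilon_lateral = -nu·epsilon_axial.
Substitute:
  epsilon_lateral = -(0.319 × 0.000834)
  epsilon_lateral = -0.000266
Final answer: epsilon_lateral = -0.000266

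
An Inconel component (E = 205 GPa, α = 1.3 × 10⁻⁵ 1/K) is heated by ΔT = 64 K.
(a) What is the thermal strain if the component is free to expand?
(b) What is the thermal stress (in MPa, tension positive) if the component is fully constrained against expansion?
(a) Free thermal strain ε_th = α·ΔT = (1.3 × 10⁻⁵) × 64 = 0.000832
(b) Fully constrained, the expansion is suppressed, so σ = -E·α·ΔT. Convert E = 205 GPa = 2.05 × 10¹¹ Pa.
  σ = -(2.05 × 10¹¹) × (1.3 × 10⁻⁵) × 64 = -1.706 × 10⁸ Pa = -170.6 MPa (compressive)
Final answer: (a) ε_th = 0.000832, (b) σ = -170.6 MPa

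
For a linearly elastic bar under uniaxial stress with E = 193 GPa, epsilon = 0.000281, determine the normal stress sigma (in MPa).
Model: a linearly elastic bar under uniaxial stress, so epsilon = sigma / E.
Solve for sigma: sigma = epsilon·E.
Convert to SI units:
  E = 193 GPa = 1.93 × 10¹¹ Pa
Substitute:
  sigma = 0.000281 × (1.93 × 10¹¹)
  sigma = 5.423 × 10⁷ Pa
Convert: sigma = 5.423 × 10⁷ Pa = 54.23 MPa
Final answer: sigma = 54.23 MPa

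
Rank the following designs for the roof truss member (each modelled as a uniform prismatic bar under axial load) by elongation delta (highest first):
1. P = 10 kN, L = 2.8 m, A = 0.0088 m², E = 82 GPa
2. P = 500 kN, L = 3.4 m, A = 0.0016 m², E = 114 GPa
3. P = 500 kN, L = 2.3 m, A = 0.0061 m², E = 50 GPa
Model: a uniform prismatic bar under axial load, so delta = (P·L) / (A·E) (SI units).
  Case 1: delta = (10000 × 2.8) / (0.0088 × (8.2 × 10¹⁰)) = 3.88 × 10⁻⁵ m = 0.0388 mm
  Case 2: delta = (500000 × 3.4) / (0.0016 × (1.14 × 10¹¹)) = 0.00932 m = 9.32 mm
  Case 3: delta = (500000 × 2.3) / (0.0061 × (5 × 10¹⁰)) = 0.00377 m = 3.77 mm
Ordering: 9.32 mm (case 2) > 3.77 mm (case 3) > 0.0388 mm (case 1)
Final answer: 2, 3, 1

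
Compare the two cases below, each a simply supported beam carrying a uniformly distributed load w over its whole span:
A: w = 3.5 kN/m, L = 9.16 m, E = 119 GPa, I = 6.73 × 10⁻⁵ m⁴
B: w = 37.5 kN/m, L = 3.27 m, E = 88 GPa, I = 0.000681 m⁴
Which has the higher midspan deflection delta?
Model: a simply supported beam carrying a uniformly distributed load w over its whole span, so delta = (5·w·L^4) / (384·E·I) (SI units).
  A: delta = (5 × 3500 × 9.16^4) / (384 × (1.19 × 10¹¹) × (6.73 × 10⁻⁵)) = 0.04006 m = 40.06 mm
  B: delta = (5 × 37500 × 3.27^4) / (384 × (8.8 × 10¹⁰) × 0.000681) = 0.0009316 m = 0.9316 mm
40.06 mm > 0.9316 mm, so A is larger.
Final answer: A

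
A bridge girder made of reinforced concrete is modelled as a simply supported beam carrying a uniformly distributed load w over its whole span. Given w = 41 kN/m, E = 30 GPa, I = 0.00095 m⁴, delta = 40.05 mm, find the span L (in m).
Model: a simply supported beam carrying a uniformly distributed load w over its whole span, so delta = (5·w·L^4) / (384·E·I).
Solve for L: L = ((384·delta·E·I) / (5·w))^(1/4).
Convert to SI units:
  w = 41 kN/m = 41000 N/m
  E = 30 GPa = 3 × 10¹⁰ Pa
  delta = 40.05 mm = 0.04005 m
Substitute:
  L = ((384 × 0.04005 × (3 × 10¹⁰) × 0.00095) / (5 × 41000))^(1/4)
  L = 6.8 m
Final answer: L = 6.8 m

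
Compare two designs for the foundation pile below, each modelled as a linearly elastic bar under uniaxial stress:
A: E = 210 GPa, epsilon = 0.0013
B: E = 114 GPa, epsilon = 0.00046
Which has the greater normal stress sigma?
Model: a linearly elastic bar under uniaxial stress, so sigma = E·epsilon (SI units).
  A: sigma = (2.1 × 10¹¹) × 0.0013 = 2.73 × 10⁸ Pa = 273 MPa
  B: sigma = (1.14 × 10¹¹) × 0.00046 = 5.244 × 10⁷ Pa = 52.44 MPa
273 MPa > 52.44 MPa, so A is larger.
Final answer: A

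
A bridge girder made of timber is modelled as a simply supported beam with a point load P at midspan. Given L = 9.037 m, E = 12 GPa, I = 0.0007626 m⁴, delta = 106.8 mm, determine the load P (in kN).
Model: a simply supported beam with a point load P at midspan, so delta = (P·L^3) / (48·E·I).
Solve for P: P = (48·delta·E·I) / L^3.
Convert to SI units:
  E = 12 GPa = 1.2 × 10¹⁰ Pa
  delta = 106.8 mm = 0.1068 m
Substitute:
  P = (48 × 0.1068 × (1.2 × 10¹⁰) × 0.0007626) / 9.037^3
  P = 63560 N
Convert: P = 63560 N = 63.56 kN
Final answer: P = 63.56 kN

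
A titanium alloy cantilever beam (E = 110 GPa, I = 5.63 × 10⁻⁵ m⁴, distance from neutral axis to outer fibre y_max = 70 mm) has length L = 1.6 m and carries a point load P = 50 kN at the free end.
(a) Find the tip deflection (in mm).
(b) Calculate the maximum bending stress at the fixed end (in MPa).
(a) Tip deflection of a cantilever with an end point load: δ = P·L^3 / (3·E·I). Convert P = 50 kN = 50000 N, E = 110 GPa = 1.1 × 10¹¹ Pa.
  δ = (50000 × 1.6^3) / (3 × (1.1 × 10¹¹) × (5.63 × 10⁻⁵)) = 0.01102 m = 11.02 mm
(b) Maximum bending moment at the fixed end: M = P·L = 50000 × 1.6 = 80000 N·m. Convert y_max = 70 mm = 0.07 m.
  σ = M·y_max / I = (80000 × 0.07) / (5.63 × 10⁻⁵) = 9.947 × 10⁷ Pa = 99.47 MPa
Final answer: (a) δ = 11.02 mm, (b) σ = 99.47 MPa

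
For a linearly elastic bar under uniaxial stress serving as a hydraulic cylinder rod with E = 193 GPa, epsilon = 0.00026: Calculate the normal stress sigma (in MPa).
Model: a linearly elastic bar under uniaxial stress, so sigma = E·epsilon.
Convert to SI units:
  E = 193 GPa = 1.93 × 10¹¹ Pa
Substitute:
  sigma = (1.93 × 10¹¹) × 0.00026
  sigma = 5.018 × 10⁷ Pa
Convert: sigma = 5.018 × 10⁷ Pa = 50.18 MPa
Final answer: sigma = 50.18 MPa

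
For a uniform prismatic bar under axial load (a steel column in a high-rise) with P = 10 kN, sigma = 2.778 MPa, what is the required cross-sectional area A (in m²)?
Model: a uniform prismatic bar under axial load, so sigma = P / A.
Solve for A: A = P / sigma.
Convert to SI units:
  P = 10 kN = 10000 N
  sigma = 2.778 MPa = 2.778 × 10⁶ Pa
Substitute:
  A = 10000 / (2.778 × 10⁶)
  A = 0.0036 m²
Final answer: A = 0.0036 m²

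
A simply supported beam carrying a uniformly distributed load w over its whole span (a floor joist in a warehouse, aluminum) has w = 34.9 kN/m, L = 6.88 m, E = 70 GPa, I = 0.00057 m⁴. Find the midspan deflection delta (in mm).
Model: a simply supported beam carrying a uniformly distributed load w over its whole span, so delta = (5·w·L^4) / (384·E·I).
Convert to SI units:
  w = 34.9 kN/m = 34900 N/m
  E = 70 GPa = 7 × 10¹⁰ Pa
Substitute:
  delta = (5 × 34900 × 6.88^4) / (384 × (7 × 10¹⁰) × 0.00057)
  delta = 0.02552 m
Convert: delta = 0.02552 m = 25.52 mm
Final answer: delta = 25.52 mm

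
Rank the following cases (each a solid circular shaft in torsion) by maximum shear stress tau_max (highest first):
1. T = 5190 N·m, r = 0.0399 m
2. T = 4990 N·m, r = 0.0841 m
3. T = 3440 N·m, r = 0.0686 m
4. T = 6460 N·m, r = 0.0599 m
Model: a solid circular shaft in torsion, so tau_max = (2·T) / (π·r^3) (SI units).
  Case 1: tau_max = (2 × 5190) / (π × 0.0399^3) = 5.202 × 10⁷ Pa = 52.02 MPa
  Case 2: tau_max = (2 × 4990) / (π × 0.0841^3) = 5.341 × 10⁶ Pa = 5.341 MPa
  Case 3: tau_max = (2 × 3440) / (π × 0.0686^3) = 6.784 × 10⁶ Pa = 6.784 MPa
  Case 4: tau_max = (2 × 6460) / (π × 0.0599^3) = 1.914 × 10⁷ Pa = 19.14 MPa
Ordering: 52.02 MPa (case 1) > 19.14 MPa (case 4) > 6.784 MPa (case 3) > 5.341 MPa (case 2)
Final answer: 1, 4, 3, 2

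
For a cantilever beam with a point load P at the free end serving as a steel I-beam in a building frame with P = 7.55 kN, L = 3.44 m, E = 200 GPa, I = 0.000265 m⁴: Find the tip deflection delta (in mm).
Model: a cantilever beam with a point load P at the free end, so delta = (P·L^3) / (3·E·I).
Convert to SI units:
  P = 7.55 kN = 7550 N
  E = 200 GPa = 2 × 10¹¹ Pa
Substitute:
  delta = (7550 × 3.44^3) / (3 × (2 × 10¹¹) × 0.000265)
  delta = 0.001933 m
Convert: delta = 0.001933 m = 1.933 mm
Final answer: delta = 1.933 mm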